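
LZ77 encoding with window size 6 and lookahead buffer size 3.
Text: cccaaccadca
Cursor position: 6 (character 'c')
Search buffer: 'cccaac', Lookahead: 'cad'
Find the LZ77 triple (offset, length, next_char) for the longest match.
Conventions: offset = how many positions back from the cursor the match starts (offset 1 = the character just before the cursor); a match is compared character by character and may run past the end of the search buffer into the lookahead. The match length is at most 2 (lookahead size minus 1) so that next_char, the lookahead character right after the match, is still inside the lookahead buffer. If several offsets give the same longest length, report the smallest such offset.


Try each offset into the search buffer:
  offset=1 (pos 5, char 'c'): match length 1
  offset=2 (pos 4, char 'a'): match length 0
  offset=3 (pos 3, char 'a'): match length 0
  offset=4 (pos 2, char 'c'): match length 2
  offset=5 (pos 1, char 'c'): match length 1
  offset=6 (pos 0, char 'c'): match length 1
Longest match has length 2 at offset 4.
next_char = character at position 6 + 2 = 8 -> 'd'

Best match: offset=4, length=2 (matching 'ca' starting at position 2)
LZ77 triple: (4, 2, 'd')


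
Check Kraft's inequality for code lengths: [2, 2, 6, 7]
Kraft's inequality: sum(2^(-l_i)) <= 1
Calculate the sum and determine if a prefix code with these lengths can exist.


Sum = 2^(-2) + 2^(-2) + 2^(-6) + 2^(-7)
    = 0.25 + 0.25 + 0.015625 + 0.0078125
    = 67/128 = 0.5234375
Since 0.5234375 <= 1, Kraft's inequality IS satisfied.
A prefix code with these lengths CAN exist.

Kraft sum = 0.5234375. Satisfied.


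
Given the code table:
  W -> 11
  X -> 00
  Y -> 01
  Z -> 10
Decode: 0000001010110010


Decoding:
00 -> X
00 -> X
00 -> X
10 -> Z
10 -> Z
11 -> W
00 -> X
10 -> Z


Result: XXXZZWXZ


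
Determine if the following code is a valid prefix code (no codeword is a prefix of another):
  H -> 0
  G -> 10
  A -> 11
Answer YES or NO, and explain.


Checking each pair (does one codeword prefix another?):
  H='0' vs G='10': no prefix
  H='0' vs A='11': no prefix
  G='10' vs H='0': no prefix
  G='10' vs A='11': no prefix
  A='11' vs H='0': no prefix
  A='11' vs G='10': no prefix
No violation found over all pairs.

YES -- this is a valid prefix code. No codeword is a prefix of any other codeword.


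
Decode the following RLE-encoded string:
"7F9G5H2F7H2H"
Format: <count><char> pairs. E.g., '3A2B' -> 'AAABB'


Expanding each <count><char> pair:
  7F -> 'FFFFFFF'
  9G -> 'GGGGGGGGG'
  5H -> 'HHHHH'
  2F -> 'FF'
  7H -> 'HHHHHHH'
  2H -> 'HH'

Decoded = FFFFFFFGGGGGGGGGHHHHHFFHHHHHHHHH


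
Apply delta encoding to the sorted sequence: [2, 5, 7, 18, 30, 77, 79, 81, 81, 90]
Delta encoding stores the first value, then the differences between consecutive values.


First value: 2
Deltas:
  5 - 2 = 3
  7 - 5 = 2
  18 - 7 = 11
  30 - 18 = 12
  77 - 30 = 47
  79 - 77 = 2
  81 - 79 = 2
  81 - 81 = 0
  90 - 81 = 9


Delta encoded: [2, 3, 2, 11, 12, 47, 2, 2, 0, 9]


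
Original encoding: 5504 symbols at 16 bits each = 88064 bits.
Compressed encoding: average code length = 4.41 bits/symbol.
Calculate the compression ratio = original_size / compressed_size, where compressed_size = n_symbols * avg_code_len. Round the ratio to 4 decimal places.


original_size = n_symbols * orig_bits = 5504 * 16 = 88064 bits
compressed_size = n_symbols * avg_code_len = 5504 * 4.41 = 24272.64 bits
ratio = original_size / compressed_size = 88064 / 24272.64 = 3.6281

Compression ratio = 3.6281


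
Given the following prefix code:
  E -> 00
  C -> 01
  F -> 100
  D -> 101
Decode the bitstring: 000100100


Decoding step by step:
Bits 00 -> E
Bits 01 -> C
Bits 00 -> E
Bits 100 -> F


Decoded message: ECEF


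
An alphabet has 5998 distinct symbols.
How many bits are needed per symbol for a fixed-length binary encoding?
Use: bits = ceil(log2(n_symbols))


log2(5998) = 12.5503
Bracket: 2^12 = 4096 < 5998 <= 2^13 = 8192
So ceil(log2(5998)) = 13

bits = ceil(log2(5998)) = ceil(12.5503) = 13 bits


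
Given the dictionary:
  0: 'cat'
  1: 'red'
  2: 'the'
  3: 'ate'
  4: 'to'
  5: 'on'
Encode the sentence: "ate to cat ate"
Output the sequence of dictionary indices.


Look up each word in the dictionary:
  'ate' -> 3
  'to' -> 4
  'cat' -> 0
  'ate' -> 3

Encoded: [3, 4, 0, 3]


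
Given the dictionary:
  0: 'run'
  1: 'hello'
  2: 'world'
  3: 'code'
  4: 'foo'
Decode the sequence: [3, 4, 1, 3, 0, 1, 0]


Look up each index in the dictionary:
  3 -> 'code'
  4 -> 'foo'
  1 -> 'hello'
  3 -> 'code'
  0 -> 'run'
  1 -> 'hello'
  0 -> 'run'

Decoded: "code foo hello code run hello run"


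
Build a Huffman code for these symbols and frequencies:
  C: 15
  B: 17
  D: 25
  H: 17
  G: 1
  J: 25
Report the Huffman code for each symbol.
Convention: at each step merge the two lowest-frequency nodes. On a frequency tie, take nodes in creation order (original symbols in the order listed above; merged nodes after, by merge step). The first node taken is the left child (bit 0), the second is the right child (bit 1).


Huffman tree construction:
Step 1: Merge G(1) + C(15) = 16
Step 2: Merge (G+C)(16) + B(17) = 33
Step 3: Merge H(17) + D(25) = 42
Step 4: Merge J(25) + ((G+C)+B)(33) = 58
Step 5: Merge (H+D)(42) + (J+((G+C)+B))(58) = 100
Read each symbol's code off the tree from the root (left child = 0, right child = 1).

Codes:
  C: 1101 (length 4)
  B: 111 (length 3)
  D: 01 (length 2)
  H: 00 (length 2)
  G: 1100 (length 4)
  J: 10 (length 2)
Average code length: 249/100 = 2.4900 bits/symbol


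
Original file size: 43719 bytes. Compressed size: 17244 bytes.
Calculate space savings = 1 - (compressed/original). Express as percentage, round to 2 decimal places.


ratio = compressed/original = 17244/43719 = 0.394428
savings = 1 - ratio = 1 - 0.394428 = 0.605572
as a percentage: 0.605572 * 100 = 60.56%

Space savings = 1 - 17244/43719 = 60.56%


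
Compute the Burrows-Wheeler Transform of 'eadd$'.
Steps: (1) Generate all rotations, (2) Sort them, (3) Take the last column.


Rotations (sorted):
  0: $eadd -> last char: d
  1: add$e -> last char: e
  2: d$ead -> last char: d
  3: dd$ea -> last char: a
  4: eadd$ -> last char: $


BWT = deda$


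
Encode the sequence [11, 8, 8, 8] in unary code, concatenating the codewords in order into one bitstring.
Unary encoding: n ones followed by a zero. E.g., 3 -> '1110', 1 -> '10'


Encode each number as n ones followed by a terminating 0:
  11 -> 111111111110 (12 bits)
  8 -> 111111110 (9 bits)
  8 -> 111111110 (9 bits)
  8 -> 111111110 (9 bits)
Total length = 12 + 9 + 9 + 9 = 39 bits.

Unary([11, 8, 8, 8]) = 111111111110111111110111111110111111110 (39 bits)


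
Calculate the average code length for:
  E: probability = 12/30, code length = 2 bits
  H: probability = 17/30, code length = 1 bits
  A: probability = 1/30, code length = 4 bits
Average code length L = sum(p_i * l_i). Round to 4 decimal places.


Weighted contributions p_i * l_i:
  E: (12/30) * 2 = 24/30
  H: (17/30) * 1 = 17/30
  A: (1/30) * 4 = 4/30
Sum = (24 + 17 + 4)/30 = 45/30

L = 45/30 = 1.5000 bits/symbol


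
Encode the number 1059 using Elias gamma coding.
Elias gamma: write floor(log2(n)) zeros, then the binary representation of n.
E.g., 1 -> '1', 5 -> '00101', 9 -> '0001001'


num_bits = floor(log2(1059)) + 1 = 11
leading_zeros = num_bits - 1 = 10
binary(1059) = 10000100011

Elias gamma(1059) = '0000000000' + '10000100011' = 000000000010000100011 (21 bits)


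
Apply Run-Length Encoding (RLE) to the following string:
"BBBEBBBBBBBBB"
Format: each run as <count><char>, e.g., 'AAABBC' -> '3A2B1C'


Scanning runs left to right:
  i=0: run of 'B' x 3 -> '3B'
  i=3: run of 'E' x 1 -> '1E'
  i=4: run of 'B' x 9 -> '9B'

RLE = 3B1E9B


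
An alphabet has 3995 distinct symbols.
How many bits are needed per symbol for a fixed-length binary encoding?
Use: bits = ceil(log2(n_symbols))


log2(3995) = 11.964
Bracket: 2^11 = 2048 < 3995 <= 2^12 = 4096
So ceil(log2(3995)) = 12

bits = ceil(log2(3995)) = ceil(11.964) = 12 bits


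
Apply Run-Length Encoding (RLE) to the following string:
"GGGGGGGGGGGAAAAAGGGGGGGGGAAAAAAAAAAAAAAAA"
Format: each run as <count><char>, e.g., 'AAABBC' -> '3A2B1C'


Scanning runs left to right:
  i=0: run of 'G' x 11 -> '11G'
  i=11: run of 'A' x 5 -> '5A'
  i=16: run of 'G' x 9 -> '9G'
  i=25: run of 'A' x 16 -> '16A'

RLE = 11G5A9G16A


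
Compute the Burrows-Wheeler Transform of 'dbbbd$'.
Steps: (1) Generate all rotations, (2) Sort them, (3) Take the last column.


Rotations (sorted):
  0: $dbbbd -> last char: d
  1: bbbd$d -> last char: d
  2: bbd$db -> last char: b
  3: bd$dbb -> last char: b
  4: d$dbbb -> last char: b
  5: dbbbd$ -> last char: $


BWT = ddbbb$


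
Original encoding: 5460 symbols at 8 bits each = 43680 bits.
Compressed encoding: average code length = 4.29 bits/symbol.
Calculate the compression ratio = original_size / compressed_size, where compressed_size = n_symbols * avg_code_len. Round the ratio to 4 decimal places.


original_size = n_symbols * orig_bits = 5460 * 8 = 43680 bits
compressed_size = n_symbols * avg_code_len = 5460 * 4.29 = 23423.4 bits
ratio = original_size / compressed_size = 43680 / 23423.4 = 1.8648

Compression ratio = 1.8648


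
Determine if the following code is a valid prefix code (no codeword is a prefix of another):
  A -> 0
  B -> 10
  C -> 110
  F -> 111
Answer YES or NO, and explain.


Checking each pair (does one codeword prefix another?):
  A='0' vs B='10': no prefix
  A='0' vs C='110': no prefix
  A='0' vs F='111': no prefix
  B='10' vs A='0': no prefix
  B='10' vs C='110': no prefix
  B='10' vs F='111': no prefix
  C='110' vs A='0': no prefix
  C='110' vs B='10': no prefix
  C='110' vs F='111': no prefix
  F='111' vs A='0': no prefix
  F='111' vs B='10': no prefix
  F='111' vs C='110': no prefix
No violation found over all pairs.

YES -- this is a valid prefix code. No codeword is a prefix of any other codeword.


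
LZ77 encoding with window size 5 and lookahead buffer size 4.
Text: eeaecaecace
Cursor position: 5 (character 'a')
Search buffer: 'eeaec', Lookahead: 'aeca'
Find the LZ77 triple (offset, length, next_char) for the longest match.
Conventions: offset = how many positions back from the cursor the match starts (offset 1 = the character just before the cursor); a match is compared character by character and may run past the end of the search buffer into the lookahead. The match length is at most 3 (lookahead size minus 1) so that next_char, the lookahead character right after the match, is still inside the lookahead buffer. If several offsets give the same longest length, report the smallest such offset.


Try each offset into the search buffer:
  offset=1 (pos 4, char 'c'): match length 0
  offset=2 (pos 3, char 'e'): match length 0
  offset=3 (pos 2, char 'a'): match length 3
  offset=4 (pos 1, char 'e'): match length 0
  offset=5 (pos 0, char 'e'): match length 0
Longest match has length 3 at offset 3.
next_char = character at position 5 + 3 = 8 -> 'a'

Best match: offset=3, length=3 (matching 'aec' starting at position 2)
LZ77 triple: (3, 3, 'a')


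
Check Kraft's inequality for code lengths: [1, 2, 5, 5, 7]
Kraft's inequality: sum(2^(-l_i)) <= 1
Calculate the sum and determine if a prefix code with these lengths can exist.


Sum = 2^(-1) + 2^(-2) + 2^(-5) + 2^(-5) + 2^(-7)
    = 0.5 + 0.25 + 0.03125 + 0.03125 + 0.0078125
    = 105/128 = 0.8203125
Since 0.8203125 <= 1, Kraft's inequality IS satisfied.
A prefix code with these lengths CAN exist.

Kraft sum = 0.8203125. Satisfied.


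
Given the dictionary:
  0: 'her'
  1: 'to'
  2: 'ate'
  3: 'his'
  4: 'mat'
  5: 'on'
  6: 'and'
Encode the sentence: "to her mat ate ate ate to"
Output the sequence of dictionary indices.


Look up each word in the dictionary:
  'to' -> 1
  'her' -> 0
  'mat' -> 4
  'ate' -> 2
  'ate' -> 2
  'ate' -> 2
  'to' -> 1

Encoded: [1, 0, 4, 2, 2, 2, 1]


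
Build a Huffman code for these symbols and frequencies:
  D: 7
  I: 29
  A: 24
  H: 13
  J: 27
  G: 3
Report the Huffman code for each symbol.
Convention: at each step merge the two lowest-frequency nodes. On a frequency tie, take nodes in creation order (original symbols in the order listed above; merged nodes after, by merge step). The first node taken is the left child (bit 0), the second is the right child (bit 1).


Huffman tree construction:
Step 1: Merge G(3) + D(7) = 10
Step 2: Merge (G+D)(10) + H(13) = 23
Step 3: Merge ((G+D)+H)(23) + A(24) = 47
Step 4: Merge J(27) + I(29) = 56
Step 5: Merge (((G+D)+H)+A)(47) + (J+I)(56) = 103
Read each symbol's code off the tree from the root (left child = 0, right child = 1).

Codes:
  D: 0001 (length 4)
  I: 11 (length 2)
  A: 01 (length 2)
  H: 001 (length 3)
  J: 10 (length 2)
  G: 0000 (length 4)
Average code length: 239/103 = 2.3204 bits/symbol


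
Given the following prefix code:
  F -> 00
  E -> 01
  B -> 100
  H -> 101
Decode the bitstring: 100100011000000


Decoding step by step:
Bits 100 -> B
Bits 100 -> B
Bits 01 -> E
Bits 100 -> B
Bits 00 -> F
Bits 00 -> F


Decoded message: BBEBFF


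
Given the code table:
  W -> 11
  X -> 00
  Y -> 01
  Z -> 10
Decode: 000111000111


Decoding:
00 -> X
01 -> Y
11 -> W
00 -> X
01 -> Y
11 -> W


Result: XYWXYW


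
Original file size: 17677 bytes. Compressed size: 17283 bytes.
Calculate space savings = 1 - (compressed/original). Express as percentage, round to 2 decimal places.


ratio = compressed/original = 17283/17677 = 0.977711
savings = 1 - ratio = 1 - 0.977711 = 0.022289
as a percentage: 0.022289 * 100 = 2.23%

Space savings = 1 - 17283/17677 = 2.23%


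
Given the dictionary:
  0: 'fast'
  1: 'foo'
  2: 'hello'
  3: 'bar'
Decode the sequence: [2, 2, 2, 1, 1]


Look up each index in the dictionary:
  2 -> 'hello'
  2 -> 'hello'
  2 -> 'hello'
  1 -> 'foo'
  1 -> 'foo'

Decoded: "hello hello hello foo foo"


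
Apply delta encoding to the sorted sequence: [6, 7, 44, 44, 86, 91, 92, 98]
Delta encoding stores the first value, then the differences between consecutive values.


First value: 6
Deltas:
  7 - 6 = 1
  44 - 7 = 37
  44 - 44 = 0
  86 - 44 = 42
  91 - 86 = 5
  92 - 91 = 1
  98 - 92 = 6


Delta encoded: [6, 1, 37, 0, 42, 5, 1, 6]


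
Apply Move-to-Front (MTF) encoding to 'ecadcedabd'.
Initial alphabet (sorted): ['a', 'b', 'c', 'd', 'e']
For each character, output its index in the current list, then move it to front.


MTF encoding:
'e': index 4 in ['a', 'b', 'c', 'd', 'e'] -> ['e', 'a', 'b', 'c', 'd']
'c': index 3 in ['e', 'a', 'b', 'c', 'd'] -> ['c', 'e', 'a', 'b', 'd']
'a': index 2 in ['c', 'e', 'a', 'b', 'd'] -> ['a', 'c', 'e', 'b', 'd']
'd': index 4 in ['a', 'c', 'e', 'b', 'd'] -> ['d', 'a', 'c', 'e', 'b']
'c': index 2 in ['d', 'a', 'c', 'e', 'b'] -> ['c', 'd', 'a', 'e', 'b']
'e': index 3 in ['c', 'd', 'a', 'e', 'b'] -> ['e', 'c', 'd', 'a', 'b']
'd': index 2 in ['e', 'c', 'd', 'a', 'b'] -> ['d', 'e', 'c', 'a', 'b']
'a': index 3 in ['d', 'e', 'c', 'a', 'b'] -> ['a', 'd', 'e', 'c', 'b']
'b': index 4 in ['a', 'd', 'e', 'c', 'b'] -> ['b', 'a', 'd', 'e', 'c']
'd': index 2 in ['b', 'a', 'd', 'e', 'c'] -> ['d', 'b', 'a', 'e', 'c']


Output: [4, 3, 2, 4, 2, 3, 2, 3, 4, 2]


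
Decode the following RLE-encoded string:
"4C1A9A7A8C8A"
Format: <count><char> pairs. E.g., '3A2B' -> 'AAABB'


Expanding each <count><char> pair:
  4C -> 'CCCC'
  1A -> 'A'
  9A -> 'AAAAAAAAA'
  7A -> 'AAAAAAA'
  8C -> 'CCCCCCCC'
  8A -> 'AAAAAAAA'

Decoded = CCCCAAAAAAAAAAAAAAAAACCCCCCCCAAAAAAAA


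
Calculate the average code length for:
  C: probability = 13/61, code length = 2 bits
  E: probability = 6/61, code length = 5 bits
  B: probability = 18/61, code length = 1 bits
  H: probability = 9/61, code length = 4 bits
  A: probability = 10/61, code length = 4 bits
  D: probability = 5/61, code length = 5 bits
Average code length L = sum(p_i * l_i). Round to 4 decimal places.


Weighted contributions p_i * l_i:
  C: (13/61) * 2 = 26/61
  E: (6/61) * 5 = 30/61
  B: (18/61) * 1 = 18/61
  H: (9/61) * 4 = 36/61
  A: (10/61) * 4 = 40/61
  D: (5/61) * 5 = 25/61
Sum = (26 + 30 + 18 + 36 + 40 + 25)/61 = 175/61

L = 175/61 = 2.8689 bits/symbol


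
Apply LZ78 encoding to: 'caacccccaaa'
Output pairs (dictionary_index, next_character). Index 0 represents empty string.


LZ78 encoding steps:
Dictionary: {0: ''}
Step 1: w='' (idx 0), next='c' -> output (0, 'c'), add 'c' as idx 1
Step 2: w='' (idx 0), next='a' -> output (0, 'a'), add 'a' as idx 2
Step 3: w='a' (idx 2), next='c' -> output (2, 'c'), add 'ac' as idx 3
Step 4: w='c' (idx 1), next='c' -> output (1, 'c'), add 'cc' as idx 4
Step 5: w='cc' (idx 4), next='a' -> output (4, 'a'), add 'cca' as idx 5
Step 6: w='a' (idx 2), next='a' -> output (2, 'a'), add 'aa' as idx 6


Encoded: [(0, 'c'), (0, 'a'), (2, 'c'), (1, 'c'), (4, 'a'), (2, 'a')]


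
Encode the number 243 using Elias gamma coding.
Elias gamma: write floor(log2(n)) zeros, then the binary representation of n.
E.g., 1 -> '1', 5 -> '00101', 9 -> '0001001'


num_bits = floor(log2(243)) + 1 = 8
leading_zeros = num_bits - 1 = 7
binary(243) = 11110011

Elias gamma(243) = '0000000' + '11110011' = 000000011110011 (15 bits)


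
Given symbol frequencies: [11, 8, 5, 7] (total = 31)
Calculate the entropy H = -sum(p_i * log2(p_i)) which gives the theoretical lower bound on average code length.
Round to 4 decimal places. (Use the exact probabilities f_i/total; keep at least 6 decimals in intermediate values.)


Per-symbol terms -p_i * log2(p_i) with p_i = f_i/31:
  p = 11/31 = 0.354839: log2(p) = -1.494765, -p*log2(p) = 0.530400
  p = 8/31 = 0.258065: log2(p) = -1.954196, -p*log2(p) = 0.504309
  p = 5/31 = 0.161290: log2(p) = -2.632268, -p*log2(p) = 0.424559
  p = 7/31 = 0.225806: log2(p) = -2.146841, -p*log2(p) = 0.484771
H = 0.530400 + 0.504309 + 0.424559 + 0.484771 = 1.944039

H = 1.944 bits/symbol


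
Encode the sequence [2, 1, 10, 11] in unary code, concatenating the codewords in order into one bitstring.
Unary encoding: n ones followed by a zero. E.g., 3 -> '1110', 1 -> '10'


Encode each number as n ones followed by a terminating 0:
  2 -> 110 (3 bits)
  1 -> 10 (2 bits)
  10 -> 11111111110 (11 bits)
  11 -> 111111111110 (12 bits)
Total length = 3 + 2 + 11 + 12 = 28 bits.

Unary([2, 1, 10, 11]) = 1101011111111110111111111110 (28 bits)


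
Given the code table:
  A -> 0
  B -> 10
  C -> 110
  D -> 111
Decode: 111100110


Decoding:
111 -> D
10 -> B
0 -> A
110 -> C


Result: DBAC


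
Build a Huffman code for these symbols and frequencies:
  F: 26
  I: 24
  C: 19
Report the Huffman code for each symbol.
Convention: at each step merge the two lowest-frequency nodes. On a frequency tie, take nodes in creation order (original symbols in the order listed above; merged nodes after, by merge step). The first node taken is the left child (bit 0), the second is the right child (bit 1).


Huffman tree construction:
Step 1: Merge C(19) + I(24) = 43
Step 2: Merge F(26) + (C+I)(43) = 69
Read each symbol's code off the tree from the root (left child = 0, right child = 1).

Codes:
  F: 0 (length 1)
  I: 11 (length 2)
  C: 10 (length 2)
Average code length: 112/69 = 1.6232 bits/symbol


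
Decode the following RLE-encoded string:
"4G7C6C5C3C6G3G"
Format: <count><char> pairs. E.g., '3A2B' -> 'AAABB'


Expanding each <count><char> pair:
  4G -> 'GGGG'
  7C -> 'CCCCCCC'
  6C -> 'CCCCCC'
  5C -> 'CCCCC'
  3C -> 'CCC'
  6G -> 'GGGGGG'
  3G -> 'GGG'

Decoded = GGGGCCCCCCCCCCCCCCCCCCCCCGGGGGGGGG


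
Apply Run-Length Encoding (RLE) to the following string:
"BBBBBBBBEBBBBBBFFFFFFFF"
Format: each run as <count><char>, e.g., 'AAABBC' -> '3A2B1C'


Scanning runs left to right:
  i=0: run of 'B' x 8 -> '8B'
  i=8: run of 'E' x 1 -> '1E'
  i=9: run of 'B' x 6 -> '6B'
  i=15: run of 'F' x 8 -> '8F'

RLE = 8B1E6B8F


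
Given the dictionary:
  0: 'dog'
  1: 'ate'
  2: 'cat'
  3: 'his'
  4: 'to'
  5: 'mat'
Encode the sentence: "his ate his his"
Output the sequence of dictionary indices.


Look up each word in the dictionary:
  'his' -> 3
  'ate' -> 1
  'his' -> 3
  'his' -> 3

Encoded: [3, 1, 3, 3]


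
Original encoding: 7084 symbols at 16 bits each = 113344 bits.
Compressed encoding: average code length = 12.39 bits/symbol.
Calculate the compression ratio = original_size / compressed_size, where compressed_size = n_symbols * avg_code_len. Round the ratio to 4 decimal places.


original_size = n_symbols * orig_bits = 7084 * 16 = 113344 bits
compressed_size = n_symbols * avg_code_len = 7084 * 12.39 = 87770.76 bits
ratio = original_size / compressed_size = 113344 / 87770.76 = 1.2914

Compression ratio = 1.2914


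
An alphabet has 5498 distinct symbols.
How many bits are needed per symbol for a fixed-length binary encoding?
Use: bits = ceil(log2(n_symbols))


log2(5498) = 12.4247
Bracket: 2^12 = 4096 < 5498 <= 2^13 = 8192
So ceil(log2(5498)) = 13

bits = ceil(log2(5498)) = ceil(12.4247) = 13 bits


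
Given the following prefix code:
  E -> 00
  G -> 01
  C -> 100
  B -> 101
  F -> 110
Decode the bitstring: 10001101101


Decoding step by step:
Bits 100 -> C
Bits 01 -> G
Bits 101 -> B
Bits 101 -> B


Decoded message: CGBB


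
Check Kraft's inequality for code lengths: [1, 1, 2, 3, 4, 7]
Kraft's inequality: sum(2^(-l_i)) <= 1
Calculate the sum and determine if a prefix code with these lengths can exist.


Sum = 2^(-1) + 2^(-1) + 2^(-2) + 2^(-3) + 2^(-4) + 2^(-7)
    = 0.5 + 0.5 + 0.25 + 0.125 + 0.0625 + 0.0078125
    = 185/128 = 1.4453125
Since 1.4453125 > 1, Kraft's inequality is NOT satisfied.
A prefix code with these lengths CANNOT exist.

Kraft sum = 1.4453125. Not satisfied.


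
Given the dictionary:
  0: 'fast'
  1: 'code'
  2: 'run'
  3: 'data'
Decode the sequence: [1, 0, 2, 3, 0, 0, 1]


Look up each index in the dictionary:
  1 -> 'code'
  0 -> 'fast'
  2 -> 'run'
  3 -> 'data'
  0 -> 'fast'
  0 -> 'fast'
  1 -> 'code'

Decoded: "code fast run data fast fast code"


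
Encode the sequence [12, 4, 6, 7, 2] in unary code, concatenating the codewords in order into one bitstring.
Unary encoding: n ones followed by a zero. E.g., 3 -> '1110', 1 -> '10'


Encode each number as n ones followed by a terminating 0:
  12 -> 1111111111110 (13 bits)
  4 -> 11110 (5 bits)
  6 -> 1111110 (7 bits)
  7 -> 11111110 (8 bits)
  2 -> 110 (3 bits)
Total length = 13 + 5 + 7 + 8 + 3 = 36 bits.

Unary([12, 4, 6, 7, 2]) = 111111111111011110111111011111110110 (36 bits)


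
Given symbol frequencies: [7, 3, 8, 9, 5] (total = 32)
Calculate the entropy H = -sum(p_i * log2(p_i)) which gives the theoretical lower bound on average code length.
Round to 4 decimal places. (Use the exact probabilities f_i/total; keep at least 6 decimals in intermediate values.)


Per-symbol terms -p_i * log2(p_i) with p_i = f_i/32:
  p = 7/32 = 0.218750: log2(p) = -2.192645, -p*log2(p) = 0.479641
  p = 3/32 = 0.093750: log2(p) = -3.415037, -p*log2(p) = 0.320160
  p = 8/32 = 0.250000: log2(p) = -2.000000, -p*log2(p) = 0.500000
  p = 9/32 = 0.281250: log2(p) = -1.830075, -p*log2(p) = 0.514709
  p = 5/32 = 0.156250: log2(p) = -2.678072, -p*log2(p) = 0.418449
H = 0.479641 + 0.320160 + 0.500000 + 0.514709 + 0.418449 = 2.232959

H = 2.233 bits/symbol


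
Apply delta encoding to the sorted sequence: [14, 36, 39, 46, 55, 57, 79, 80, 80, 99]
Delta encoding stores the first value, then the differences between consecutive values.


First value: 14
Deltas:
  36 - 14 = 22
  39 - 36 = 3
  46 - 39 = 7
  55 - 46 = 9
  57 - 55 = 2
  79 - 57 = 22
  80 - 79 = 1
  80 - 80 = 0
  99 - 80 = 19


Delta encoded: [14, 22, 3, 7, 9, 2, 22, 1, 0, 19]


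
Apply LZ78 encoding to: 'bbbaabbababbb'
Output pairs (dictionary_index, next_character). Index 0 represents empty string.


LZ78 encoding steps:
Dictionary: {0: ''}
Step 1: w='' (idx 0), next='b' -> output (0, 'b'), add 'b' as idx 1
Step 2: w='b' (idx 1), next='b' -> output (1, 'b'), add 'bb' as idx 2
Step 3: w='' (idx 0), next='a' -> output (0, 'a'), add 'a' as idx 3
Step 4: w='a' (idx 3), next='b' -> output (3, 'b'), add 'ab' as idx 4
Step 5: w='b' (idx 1), next='a' -> output (1, 'a'), add 'ba' as idx 5
Step 6: w='ba' (idx 5), next='b' -> output (5, 'b'), add 'bab' as idx 6
Step 7: w='bb' (idx 2), end of input -> output (2, '')


Encoded: [(0, 'b'), (1, 'b'), (0, 'a'), (3, 'b'), (1, 'a'), (5, 'b'), (2, '')]


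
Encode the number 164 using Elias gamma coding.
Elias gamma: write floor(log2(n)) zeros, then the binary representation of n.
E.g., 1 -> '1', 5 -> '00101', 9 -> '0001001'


num_bits = floor(log2(164)) + 1 = 8
leading_zeros = num_bits - 1 = 7
binary(164) = 10100100

Elias gamma(164) = '0000000' + '10100100' = 000000010100100 (15 bits)


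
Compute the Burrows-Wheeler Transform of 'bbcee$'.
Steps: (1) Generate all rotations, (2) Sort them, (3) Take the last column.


Rotations (sorted):
  0: $bbcee -> last char: e
  1: bbcee$ -> last char: $
  2: bcee$b -> last char: b
  3: cee$bb -> last char: b
  4: e$bbce -> last char: e
  5: ee$bbc -> last char: c


BWT = e$bbec


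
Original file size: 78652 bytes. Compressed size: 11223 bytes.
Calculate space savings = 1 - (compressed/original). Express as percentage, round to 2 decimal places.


ratio = compressed/original = 11223/78652 = 0.142692
savings = 1 - ratio = 1 - 0.142692 = 0.857308
as a percentage: 0.857308 * 100 = 85.73%

Space savings = 1 - 11223/78652 = 85.73%


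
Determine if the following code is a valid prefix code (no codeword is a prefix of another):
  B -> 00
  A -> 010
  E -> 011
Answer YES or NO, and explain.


Checking each pair (does one codeword prefix another?):
  B='00' vs A='010': no prefix
  B='00' vs E='011': no prefix
  A='010' vs B='00': no prefix
  A='010' vs E='011': no prefix
  E='011' vs B='00': no prefix
  E='011' vs A='010': no prefix
No violation found over all pairs.

YES -- this is a valid prefix code. No codeword is a prefix of any other codeword.


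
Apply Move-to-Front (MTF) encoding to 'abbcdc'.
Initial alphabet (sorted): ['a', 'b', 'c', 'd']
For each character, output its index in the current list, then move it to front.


MTF encoding:
'a': index 0 in ['a', 'b', 'c', 'd'] -> ['a', 'b', 'c', 'd']
'b': index 1 in ['a', 'b', 'c', 'd'] -> ['b', 'a', 'c', 'd']
'b': index 0 in ['b', 'a', 'c', 'd'] -> ['b', 'a', 'c', 'd']
'c': index 2 in ['b', 'a', 'c', 'd'] -> ['c', 'b', 'a', 'd']
'd': index 3 in ['c', 'b', 'a', 'd'] -> ['d', 'c', 'b', 'a']
'c': index 1 in ['d', 'c', 'b', 'a'] -> ['c', 'd', 'b', 'a']


Output: [0, 1, 0, 2, 3, 1]


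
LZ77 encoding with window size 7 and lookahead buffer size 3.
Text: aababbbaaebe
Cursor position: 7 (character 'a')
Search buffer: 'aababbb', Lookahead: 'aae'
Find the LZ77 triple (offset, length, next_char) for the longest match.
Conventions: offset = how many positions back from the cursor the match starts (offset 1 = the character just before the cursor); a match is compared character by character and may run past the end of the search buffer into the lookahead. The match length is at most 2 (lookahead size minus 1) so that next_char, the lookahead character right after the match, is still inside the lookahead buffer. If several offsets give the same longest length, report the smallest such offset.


Try each offset into the search buffer:
  offset=1 (pos 6, char 'b'): match length 0
  offset=2 (pos 5, char 'b'): match length 0
  offset=3 (pos 4, char 'b'): match length 0
  offset=4 (pos 3, char 'a'): match length 1
  offset=5 (pos 2, char 'b'): match length 0
  offset=6 (pos 1, char 'a'): match length 1
  offset=7 (pos 0, char 'a'): match length 2
Longest match has length 2 at offset 7.
next_char = character at position 7 + 2 = 9 -> 'e'

Best match: offset=7, length=2 (matching 'aa' starting at position 0)
LZ77 triple: (7, 2, 'e')


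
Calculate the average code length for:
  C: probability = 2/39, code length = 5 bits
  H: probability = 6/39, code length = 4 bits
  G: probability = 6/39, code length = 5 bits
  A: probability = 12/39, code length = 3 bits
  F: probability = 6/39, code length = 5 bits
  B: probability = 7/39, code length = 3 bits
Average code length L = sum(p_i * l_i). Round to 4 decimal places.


Weighted contributions p_i * l_i:
  C: (2/39) * 5 = 10/39
  H: (6/39) * 4 = 24/39
  G: (6/39) * 5 = 30/39
  A: (12/39) * 3 = 36/39
  F: (6/39) * 5 = 30/39
  B: (7/39) * 3 = 21/39
Sum = (10 + 24 + 30 + 36 + 30 + 21)/39 = 151/39

L = 151/39 = 3.8718 bits/symbol


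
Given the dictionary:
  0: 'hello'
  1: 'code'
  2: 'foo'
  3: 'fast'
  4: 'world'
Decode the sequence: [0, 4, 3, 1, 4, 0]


Look up each index in the dictionary:
  0 -> 'hello'
  4 -> 'world'
  3 -> 'fast'
  1 -> 'code'
  4 -> 'world'
  0 -> 'hello'

Decoded: "hello world fast code world hello"


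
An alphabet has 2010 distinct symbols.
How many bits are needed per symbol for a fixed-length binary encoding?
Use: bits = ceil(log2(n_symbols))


log2(2010) = 10.973
Bracket: 2^10 = 1024 < 2010 <= 2^11 = 2048
So ceil(log2(2010)) = 11

bits = ceil(log2(2010)) = ceil(10.973) = 11 bits


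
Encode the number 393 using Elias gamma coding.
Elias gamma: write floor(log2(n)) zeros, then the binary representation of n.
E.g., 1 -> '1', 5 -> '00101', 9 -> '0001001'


num_bits = floor(log2(393)) + 1 = 9
leading_zeros = num_bits - 1 = 8
binary(393) = 110001001

Elias gamma(393) = '00000000' + '110001001' = 00000000110001001 (17 bits)


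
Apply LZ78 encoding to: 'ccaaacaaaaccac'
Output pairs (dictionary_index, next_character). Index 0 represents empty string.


LZ78 encoding steps:
Dictionary: {0: ''}
Step 1: w='' (idx 0), next='c' -> output (0, 'c'), add 'c' as idx 1
Step 2: w='c' (idx 1), next='a' -> output (1, 'a'), add 'ca' as idx 2
Step 3: w='' (idx 0), next='a' -> output (0, 'a'), add 'a' as idx 3
Step 4: w='a' (idx 3), next='c' -> output (3, 'c'), add 'ac' as idx 4
Step 5: w='a' (idx 3), next='a' -> output (3, 'a'), add 'aa' as idx 5
Step 6: w='aa' (idx 5), next='c' -> output (5, 'c'), add 'aac' as idx 6
Step 7: w='ca' (idx 2), next='c' -> output (2, 'c'), add 'cac' as idx 7


Encoded: [(0, 'c'), (1, 'a'), (0, 'a'), (3, 'c'), (3, 'a'), (5, 'c'), (2, 'c')]


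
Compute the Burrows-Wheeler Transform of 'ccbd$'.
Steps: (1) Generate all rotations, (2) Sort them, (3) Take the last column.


Rotations (sorted):
  0: $ccbd -> last char: d
  1: bd$cc -> last char: c
  2: cbd$c -> last char: c
  3: ccbd$ -> last char: $
  4: d$ccb -> last char: b


BWT = dcc$b


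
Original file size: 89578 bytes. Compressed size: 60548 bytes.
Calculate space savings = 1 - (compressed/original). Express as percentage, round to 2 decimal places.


ratio = compressed/original = 60548/89578 = 0.675925
savings = 1 - ratio = 1 - 0.675925 = 0.324075
as a percentage: 0.324075 * 100 = 32.41%

Space savings = 1 - 60548/89578 = 32.41%


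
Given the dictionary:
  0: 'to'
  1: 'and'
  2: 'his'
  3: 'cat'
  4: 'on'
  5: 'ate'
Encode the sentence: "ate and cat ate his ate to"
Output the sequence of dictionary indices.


Look up each word in the dictionary:
  'ate' -> 5
  'and' -> 1
  'cat' -> 3
  'ate' -> 5
  'his' -> 2
  'ate' -> 5
  'to' -> 0

Encoded: [5, 1, 3, 5, 2, 5, 0]


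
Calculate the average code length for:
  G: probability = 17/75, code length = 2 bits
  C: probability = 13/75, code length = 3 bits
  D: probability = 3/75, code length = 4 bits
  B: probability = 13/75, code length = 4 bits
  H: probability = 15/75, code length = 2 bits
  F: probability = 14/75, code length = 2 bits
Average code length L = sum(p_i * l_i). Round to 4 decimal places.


Weighted contributions p_i * l_i:
  G: (17/75) * 2 = 34/75
  C: (13/75) * 3 = 39/75
  D: (3/75) * 4 = 12/75
  B: (13/75) * 4 = 52/75
  H: (15/75) * 2 = 30/75
  F: (14/75) * 2 = 28/75
Sum = (34 + 39 + 12 + 52 + 30 + 28)/75 = 195/75

L = 195/75 = 2.6000 bits/symbol


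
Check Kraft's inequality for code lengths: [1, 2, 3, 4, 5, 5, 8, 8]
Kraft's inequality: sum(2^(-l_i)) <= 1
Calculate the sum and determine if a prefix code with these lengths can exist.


Sum = 2^(-1) + 2^(-2) + 2^(-3) + 2^(-4) + 2^(-5) + 2^(-5) + 2^(-8) + 2^(-8)
    = 0.5 + 0.25 + 0.125 + 0.0625 + 0.03125 + 0.03125 + 0.00390625 + 0.00390625
    = 258/256 = 1.0078125
Since 1.0078125 > 1, Kraft's inequality is NOT satisfied.
A prefix code with these lengths CANNOT exist.

Kraft sum = 1.0078125. Not satisfied.


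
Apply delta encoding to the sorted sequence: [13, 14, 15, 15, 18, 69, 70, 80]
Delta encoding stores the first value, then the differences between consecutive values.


First value: 13
Deltas:
  14 - 13 = 1
  15 - 14 = 1
  15 - 15 = 0
  18 - 15 = 3
  69 - 18 = 51
  70 - 69 = 1
  80 - 70 = 10


Delta encoded: [13, 1, 1, 0, 3, 51, 1, 10]


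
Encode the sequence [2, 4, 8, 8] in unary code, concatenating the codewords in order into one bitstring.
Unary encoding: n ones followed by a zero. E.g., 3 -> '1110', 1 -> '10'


Encode each number as n ones followed by a terminating 0:
  2 -> 110 (3 bits)
  4 -> 11110 (5 bits)
  8 -> 111111110 (9 bits)
  8 -> 111111110 (9 bits)
Total length = 3 + 5 + 9 + 9 = 26 bits.

Unary([2, 4, 8, 8]) = 11011110111111110111111110 (26 bits)


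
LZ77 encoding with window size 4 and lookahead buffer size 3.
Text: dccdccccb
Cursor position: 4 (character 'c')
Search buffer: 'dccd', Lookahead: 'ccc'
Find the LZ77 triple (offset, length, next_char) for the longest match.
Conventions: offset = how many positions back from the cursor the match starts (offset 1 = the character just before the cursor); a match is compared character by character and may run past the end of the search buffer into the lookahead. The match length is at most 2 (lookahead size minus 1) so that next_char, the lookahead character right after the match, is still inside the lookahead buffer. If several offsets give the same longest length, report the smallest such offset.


Try each offset into the search buffer:
  offset=1 (pos 3, char 'd'): match length 0
  offset=2 (pos 2, char 'c'): match length 1
  offset=3 (pos 1, char 'c'): match length 2
  offset=4 (pos 0, char 'd'): match length 0
Longest match has length 2 at offset 3.
next_char = character at position 4 + 2 = 6 -> 'c'

Best match: offset=3, length=2 (matching 'cc' starting at position 1)
LZ77 triple: (3, 2, 'c')


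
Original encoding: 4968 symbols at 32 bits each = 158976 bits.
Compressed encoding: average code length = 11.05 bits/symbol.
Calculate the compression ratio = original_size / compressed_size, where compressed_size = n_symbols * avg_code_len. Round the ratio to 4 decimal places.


original_size = n_symbols * orig_bits = 4968 * 32 = 158976 bits
compressed_size = n_symbols * avg_code_len = 4968 * 11.05 = 54896.4 bits
ratio = original_size / compressed_size = 158976 / 54896.4 = 2.8959

Compression ratio = 2.8959


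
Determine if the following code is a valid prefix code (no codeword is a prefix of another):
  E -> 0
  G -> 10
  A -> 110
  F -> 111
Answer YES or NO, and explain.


Checking each pair (does one codeword prefix another?):
  E='0' vs G='10': no prefix
  E='0' vs A='110': no prefix
  E='0' vs F='111': no prefix
  G='10' vs E='0': no prefix
  G='10' vs A='110': no prefix
  G='10' vs F='111': no prefix
  A='110' vs E='0': no prefix
  A='110' vs G='10': no prefix
  A='110' vs F='111': no prefix
  F='111' vs E='0': no prefix
  F='111' vs G='10': no prefix
  F='111' vs A='110': no prefix
No violation found over all pairs.

YES -- this is a valid prefix code. No codeword is a prefix of any other codeword.


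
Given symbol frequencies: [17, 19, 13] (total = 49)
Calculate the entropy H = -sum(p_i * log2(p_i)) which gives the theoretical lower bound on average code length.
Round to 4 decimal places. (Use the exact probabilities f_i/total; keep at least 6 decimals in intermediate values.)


Per-symbol terms -p_i * log2(p_i) with p_i = f_i/49:
  p = 17/49 = 0.346939: log2(p) = -1.527247, -p*log2(p) = 0.529861
  p = 19/49 = 0.387755: log2(p) = -1.366782, -p*log2(p) = 0.529977
  p = 13/49 = 0.265306: log2(p) = -1.914270, -p*log2(p) = 0.507868
H = 0.529861 + 0.529977 + 0.507868 = 1.567706

H = 1.5677 bits/symbol


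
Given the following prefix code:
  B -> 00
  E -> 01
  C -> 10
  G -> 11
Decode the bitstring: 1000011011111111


Decoding step by step:
Bits 10 -> C
Bits 00 -> B
Bits 01 -> E
Bits 10 -> C
Bits 11 -> G
Bits 11 -> G
Bits 11 -> G
Bits 11 -> G


Decoded message: CBECGGGG


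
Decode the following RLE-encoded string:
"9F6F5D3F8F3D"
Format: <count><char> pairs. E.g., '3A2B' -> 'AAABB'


Expanding each <count><char> pair:
  9F -> 'FFFFFFFFF'
  6F -> 'FFFFFF'
  5D -> 'DDDDD'
  3F -> 'FFF'
  8F -> 'FFFFFFFF'
  3D -> 'DDD'

Decoded = FFFFFFFFFFFFFFFDDDDDFFFFFFFFFFFDDD


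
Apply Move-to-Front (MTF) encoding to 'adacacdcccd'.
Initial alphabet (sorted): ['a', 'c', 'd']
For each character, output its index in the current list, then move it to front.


MTF encoding:
'a': index 0 in ['a', 'c', 'd'] -> ['a', 'c', 'd']
'd': index 2 in ['a', 'c', 'd'] -> ['d', 'a', 'c']
'a': index 1 in ['d', 'a', 'c'] -> ['a', 'd', 'c']
'c': index 2 in ['a', 'd', 'c'] -> ['c', 'a', 'd']
'a': index 1 in ['c', 'a', 'd'] -> ['a', 'c', 'd']
'c': index 1 in ['a', 'c', 'd'] -> ['c', 'a', 'd']
'd': index 2 in ['c', 'a', 'd'] -> ['d', 'c', 'a']
'c': index 1 in ['d', 'c', 'a'] -> ['c', 'd', 'a']
'c': index 0 in ['c', 'd', 'a'] -> ['c', 'd', 'a']
'c': index 0 in ['c', 'd', 'a'] -> ['c', 'd', 'a']
'd': index 1 in ['c', 'd', 'a'] -> ['d', 'c', 'a']


Output: [0, 2, 1, 2, 1, 1, 2, 1, 0, 0, 1]


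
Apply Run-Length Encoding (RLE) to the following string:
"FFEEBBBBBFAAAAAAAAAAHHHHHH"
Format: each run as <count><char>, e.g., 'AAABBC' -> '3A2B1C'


Scanning runs left to right:
  i=0: run of 'F' x 2 -> '2F'
  i=2: run of 'E' x 2 -> '2E'
  i=4: run of 'B' x 5 -> '5B'
  i=9: run of 'F' x 1 -> '1F'
  i=10: run of 'A' x 10 -> '10A'
  i=20: run of 'H' x 6 -> '6H'

RLE = 2F2E5B1F10A6H


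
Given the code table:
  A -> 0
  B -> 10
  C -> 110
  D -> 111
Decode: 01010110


Decoding:
0 -> A
10 -> B
10 -> B
110 -> C


Result: ABBC


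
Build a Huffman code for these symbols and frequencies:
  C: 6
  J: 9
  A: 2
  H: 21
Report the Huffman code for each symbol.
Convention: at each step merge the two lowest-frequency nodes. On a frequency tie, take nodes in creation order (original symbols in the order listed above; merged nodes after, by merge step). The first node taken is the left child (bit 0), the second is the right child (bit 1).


Huffman tree construction:
Step 1: Merge A(2) + C(6) = 8
Step 2: Merge (A+C)(8) + J(9) = 17
Step 3: Merge ((A+C)+J)(17) + H(21) = 38
Read each symbol's code off the tree from the root (left child = 0, right child = 1).

Codes:
  C: 001 (length 3)
  J: 01 (length 2)
  A: 000 (length 3)
  H: 1 (length 1)
Average code length: 63/38 = 1.6579 bits/symbol


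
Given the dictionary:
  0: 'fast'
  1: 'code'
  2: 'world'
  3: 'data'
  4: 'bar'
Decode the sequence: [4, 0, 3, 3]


Look up each index in the dictionary:
  4 -> 'bar'
  0 -> 'fast'
  3 -> 'data'
  3 -> 'data'

Decoded: "bar fast data data"


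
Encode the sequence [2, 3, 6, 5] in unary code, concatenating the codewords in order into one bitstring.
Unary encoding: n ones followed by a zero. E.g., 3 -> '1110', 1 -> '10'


Encode each number as n ones followed by a terminating 0:
  2 -> 110 (3 bits)
  3 -> 1110 (4 bits)
  6 -> 1111110 (7 bits)
  5 -> 111110 (6 bits)
Total length = 3 + 4 + 7 + 6 = 20 bits.

Unary([2, 3, 6, 5]) = 11011101111110111110 (20 bits)


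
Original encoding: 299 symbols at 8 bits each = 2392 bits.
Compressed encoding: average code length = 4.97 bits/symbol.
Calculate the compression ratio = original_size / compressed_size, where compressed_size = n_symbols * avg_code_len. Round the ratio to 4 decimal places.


original_size = n_symbols * orig_bits = 299 * 8 = 2392 bits
compressed_size = n_symbols * avg_code_len = 299 * 4.97 = 1486.03 bits
ratio = original_size / compressed_size = 2392 / 1486.03 = 1.6097

Compression ratio = 1.6097


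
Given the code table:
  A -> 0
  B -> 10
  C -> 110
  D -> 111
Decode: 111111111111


Decoding:
111 -> D
111 -> D
111 -> D
111 -> D


Result: DDDD


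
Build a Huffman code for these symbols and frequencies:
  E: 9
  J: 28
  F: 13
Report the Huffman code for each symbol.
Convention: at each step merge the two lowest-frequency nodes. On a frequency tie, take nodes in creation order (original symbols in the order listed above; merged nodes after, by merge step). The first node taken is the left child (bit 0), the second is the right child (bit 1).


Huffman tree construction:
Step 1: Merge E(9) + F(13) = 22
Step 2: Merge (E+F)(22) + J(28) = 50
Read each symbol's code off the tree from the root (left child = 0, right child = 1).

Codes:
  E: 00 (length 2)
  J: 1 (length 1)
  F: 01 (length 2)
Average code length: 72/50 = 1.4400 bits/symbol
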